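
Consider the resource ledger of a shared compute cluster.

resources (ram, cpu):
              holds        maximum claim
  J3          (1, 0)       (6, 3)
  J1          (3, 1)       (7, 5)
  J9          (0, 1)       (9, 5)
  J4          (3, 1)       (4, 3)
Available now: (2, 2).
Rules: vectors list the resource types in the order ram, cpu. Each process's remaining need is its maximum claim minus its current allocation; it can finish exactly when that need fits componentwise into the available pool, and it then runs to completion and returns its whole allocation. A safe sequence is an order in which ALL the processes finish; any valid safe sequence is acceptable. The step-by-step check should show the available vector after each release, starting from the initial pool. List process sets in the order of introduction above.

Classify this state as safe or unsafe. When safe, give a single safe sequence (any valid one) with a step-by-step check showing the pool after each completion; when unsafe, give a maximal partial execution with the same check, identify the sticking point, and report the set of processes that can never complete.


UNSAFE — no complete ordering exists.
Key observation: cpu is the bottleneck — with J4, J3 done the pool holds (6, 3), short of every remaining need.
Going as far as possible: J4, J3; after that, nothing fits. Step-by-step check:
  pool = (2, 2)
  run J4 (needs (1, 2), free (2, 2)); after release of (3, 1) the pool is (5, 3)
  run J3 (needs (5, 3), free (5, 3)); after release of (1, 0) the pool is (6, 3)
  J1 still needs (4, 4) but only (6, 3) is free — short on cpu
  J9 still needs (9, 4) but only (6, 3) is free — short on ram and cpu
Permanently blocked: J1 and J9.


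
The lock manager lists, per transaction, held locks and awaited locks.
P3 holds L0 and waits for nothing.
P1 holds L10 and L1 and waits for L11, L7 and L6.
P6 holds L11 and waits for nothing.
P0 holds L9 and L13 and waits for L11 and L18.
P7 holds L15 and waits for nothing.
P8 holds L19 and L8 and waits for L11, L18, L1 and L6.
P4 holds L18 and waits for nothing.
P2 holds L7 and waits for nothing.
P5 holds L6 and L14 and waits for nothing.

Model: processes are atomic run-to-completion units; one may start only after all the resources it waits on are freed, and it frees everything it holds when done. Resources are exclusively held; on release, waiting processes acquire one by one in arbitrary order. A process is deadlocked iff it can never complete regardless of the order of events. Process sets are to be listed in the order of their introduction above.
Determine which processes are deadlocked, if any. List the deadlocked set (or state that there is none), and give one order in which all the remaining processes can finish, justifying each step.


No process is deadlocked.
Key observation: all waits point, directly or indirectly, at processes that can finish, so nothing is permanently blocked.
A valid finishing order for the others: P7, P6, P2, P5, P1, P4, P0, P3, P8.
Check, step by step:
  P7: no waits; runs immediately, freeing L15
  P6: no waits; runs immediately, freeing L11
  P2: no waits; runs immediately, freeing L7
  P5: no waits; runs immediately, freeing L6 and L14
  P1: everything it awaited (L11, L7 and L6) is free; runs, freeing L10 and L1
  P4: no waits; runs immediately, freeing L18
  P0: everything it awaited (L11 and L18) is free; runs, freeing L9 and L13
  P3: no waits; runs immediately, freeing L0
  P8: everything it awaited (L11, L18, L1 and L6) is free; runs, freeing L19 and L8


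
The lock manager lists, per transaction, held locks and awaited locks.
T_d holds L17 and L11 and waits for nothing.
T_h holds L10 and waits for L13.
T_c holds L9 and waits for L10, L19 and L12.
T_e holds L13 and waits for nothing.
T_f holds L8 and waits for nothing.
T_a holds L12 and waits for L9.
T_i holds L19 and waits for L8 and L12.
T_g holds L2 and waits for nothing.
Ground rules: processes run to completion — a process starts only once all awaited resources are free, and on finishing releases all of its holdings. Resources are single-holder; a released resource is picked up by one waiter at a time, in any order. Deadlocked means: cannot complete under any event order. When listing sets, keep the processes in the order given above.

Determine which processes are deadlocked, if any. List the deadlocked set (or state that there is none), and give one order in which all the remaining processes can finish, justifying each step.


Deadlocked: T_c, T_a and T_i.
Key observation: the cycle T_c -> T_a -> T_c can never break — each member waits on the next; T_i is caught in further circular waits.
The rest can finish in the order T_f, T_d, T_g, T_e, T_h.
Verifying each step:
  run T_f (it waits on nothing); releases L8
  run T_d (it waits on nothing); releases L17 and L11
  run T_g (it waits on nothing); releases L2
  run T_e (it waits on nothing); releases L13
  T_h: everything it awaited (L13) is free; runs, freeing L10


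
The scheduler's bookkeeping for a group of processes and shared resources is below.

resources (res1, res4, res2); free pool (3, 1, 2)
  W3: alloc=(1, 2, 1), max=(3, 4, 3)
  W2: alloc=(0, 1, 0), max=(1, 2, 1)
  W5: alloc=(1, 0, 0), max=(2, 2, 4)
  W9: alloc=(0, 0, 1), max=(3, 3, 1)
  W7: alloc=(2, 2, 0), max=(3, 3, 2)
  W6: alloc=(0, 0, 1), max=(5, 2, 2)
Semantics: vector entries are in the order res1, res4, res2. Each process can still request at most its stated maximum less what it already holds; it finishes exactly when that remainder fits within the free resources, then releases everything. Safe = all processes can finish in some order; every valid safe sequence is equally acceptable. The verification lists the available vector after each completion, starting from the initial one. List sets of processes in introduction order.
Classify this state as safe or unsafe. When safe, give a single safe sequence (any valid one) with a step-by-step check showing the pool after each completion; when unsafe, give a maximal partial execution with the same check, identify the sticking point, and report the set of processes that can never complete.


The state is SAFE; one workable sequence: W7, W6, W9, W5, W3, W2.
Key observation: W7 is the earliest step where a requested resource binds exactly: need (1, 1, 2), pool (3, 1, 2) at its turn.
Check, step by step:
  pool = (3, 1, 2)
  run W7 (needs (1, 1, 2), free (3, 1, 2)); after release of (2, 2, 0) the pool is (5, 3, 2)
  run W6 (needs (5, 2, 1), free (5, 3, 2)); after release of (0, 0, 1) the pool is (5, 3, 3)
  run W9 (needs (3, 3, 0), free (5, 3, 3)); after release of (0, 0, 1) the pool is (5, 3, 4)
  run W5 (needs (1, 2, 4), free (5, 3, 4)); after release of (1, 0, 0) the pool is (6, 3, 4)
  run W3 (needs (2, 2, 2), free (6, 3, 4)); after release of (1, 2, 1) the pool is (7, 5, 5)
  run W2 (needs (1, 1, 1), free (7, 5, 5)); after release of (0, 1, 0) the pool is (7, 6, 5)


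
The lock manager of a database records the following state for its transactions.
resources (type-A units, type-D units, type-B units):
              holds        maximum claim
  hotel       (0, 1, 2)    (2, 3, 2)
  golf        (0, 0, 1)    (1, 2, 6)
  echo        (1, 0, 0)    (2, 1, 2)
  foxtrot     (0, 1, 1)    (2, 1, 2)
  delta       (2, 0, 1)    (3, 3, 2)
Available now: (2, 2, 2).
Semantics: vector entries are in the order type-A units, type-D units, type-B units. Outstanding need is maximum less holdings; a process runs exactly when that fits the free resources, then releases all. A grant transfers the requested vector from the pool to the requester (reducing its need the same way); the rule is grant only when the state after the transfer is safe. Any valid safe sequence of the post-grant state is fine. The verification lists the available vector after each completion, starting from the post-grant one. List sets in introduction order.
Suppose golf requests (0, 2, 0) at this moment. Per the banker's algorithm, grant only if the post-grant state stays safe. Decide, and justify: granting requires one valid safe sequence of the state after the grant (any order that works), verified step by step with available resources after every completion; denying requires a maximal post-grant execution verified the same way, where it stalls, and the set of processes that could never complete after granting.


DENY — the pretend-granted state is unsafe.
Key observation: after foxtrot, echo the pool peaks at (3, 1, 3), and each blocked process is short somewhere: hotel on type-D units; golf on type-B units; delta on type-D units.
On the post-grant state, foxtrot, echo is a maximal run — nothing extends it. Verifying each step:
  pool = (2, 0, 2)
  foxtrot: need (2, 0, 1) fits (2, 0, 2); releases (0, 1, 1), pool now (2, 1, 3)
  echo: need (1, 1, 2) fits (2, 1, 3); releases (1, 0, 0), pool now (3, 1, 3)
  blocked: hotel wants (2, 2, 0), pool (3, 1, 3) — not enough type-D units
  blocked: golf wants (1, 0, 5), pool (3, 1, 3) — not enough type-B units
  blocked: delta wants (1, 3, 1), pool (3, 1, 3) — not enough type-D units
Had the request been granted, hotel, golf and delta could never finish.


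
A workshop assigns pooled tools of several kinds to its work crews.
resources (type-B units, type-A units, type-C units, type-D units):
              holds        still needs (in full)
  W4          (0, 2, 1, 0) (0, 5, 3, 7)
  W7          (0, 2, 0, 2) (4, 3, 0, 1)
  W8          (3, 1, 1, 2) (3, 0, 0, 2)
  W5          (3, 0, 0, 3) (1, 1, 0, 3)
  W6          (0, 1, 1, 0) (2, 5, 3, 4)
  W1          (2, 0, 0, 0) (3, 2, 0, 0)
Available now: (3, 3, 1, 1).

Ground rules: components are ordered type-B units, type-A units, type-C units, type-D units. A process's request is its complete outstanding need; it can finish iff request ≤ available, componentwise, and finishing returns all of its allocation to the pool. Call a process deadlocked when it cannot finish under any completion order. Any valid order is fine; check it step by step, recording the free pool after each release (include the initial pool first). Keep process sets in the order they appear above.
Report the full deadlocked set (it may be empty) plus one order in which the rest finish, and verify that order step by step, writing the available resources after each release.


The deadlocked set is W4 and W6.
Key observation: W1, W7, W5, W8 can finish, but then (11, 6, 2, 8) is all there is, and the blocked group's type-C units demands exceed it.
A valid finishing order for the others: W1, W7, W5, W8. Verifying each step:
  pool = (3, 3, 1, 1)
  run W1 (needs (3, 2, 0, 0), free (3, 3, 1, 1)); after release of (2, 0, 0, 0) the pool is (5, 3, 1, 1)
  run W7 (needs (4, 3, 0, 1), free (5, 3, 1, 1)); after release of (0, 2, 0, 2) the pool is (5, 5, 1, 3)
  run W5 (needs (1, 1, 0, 3), free (5, 5, 1, 3)); after release of (3, 0, 0, 3) the pool is (8, 5, 1, 6)
  run W8 (needs (3, 0, 0, 2), free (8, 5, 1, 6)); after release of (3, 1, 1, 2) the pool is (11, 6, 2, 8)
None of the blocked processes ever fits:
  W4 cannot run: need (0, 5, 3, 7) vs free (11, 6, 2, 8) (insufficient type-C units)
  W6 cannot run: need (2, 5, 3, 4) vs free (11, 6, 2, 8) (insufficient type-C units)


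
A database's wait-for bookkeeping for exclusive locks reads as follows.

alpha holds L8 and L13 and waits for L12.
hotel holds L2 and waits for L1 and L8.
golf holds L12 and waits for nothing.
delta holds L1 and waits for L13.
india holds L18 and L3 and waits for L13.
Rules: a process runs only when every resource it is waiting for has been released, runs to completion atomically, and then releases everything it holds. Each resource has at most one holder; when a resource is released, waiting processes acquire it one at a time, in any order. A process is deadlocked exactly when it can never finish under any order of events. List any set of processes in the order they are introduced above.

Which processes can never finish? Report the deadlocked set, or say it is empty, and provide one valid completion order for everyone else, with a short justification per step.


The deadlocked set is empty.
Key observation: no waiting chain loops back on itself — every chain ends at a process that waits on nothing, so everyone eventually runs.
The rest can finish in the order golf, alpha, india, delta, hotel.
Walking it through:
  golf waits on nothing -> runs at once and releases L12
  alpha waits on L12 — all released -> runs and releases L8 and L13
  india waits on L13 — all released -> runs and releases L18 and L3
  delta waits on L13 — all released -> runs and releases L1
  hotel waits on L1 and L8 — all released -> runs and releases L2


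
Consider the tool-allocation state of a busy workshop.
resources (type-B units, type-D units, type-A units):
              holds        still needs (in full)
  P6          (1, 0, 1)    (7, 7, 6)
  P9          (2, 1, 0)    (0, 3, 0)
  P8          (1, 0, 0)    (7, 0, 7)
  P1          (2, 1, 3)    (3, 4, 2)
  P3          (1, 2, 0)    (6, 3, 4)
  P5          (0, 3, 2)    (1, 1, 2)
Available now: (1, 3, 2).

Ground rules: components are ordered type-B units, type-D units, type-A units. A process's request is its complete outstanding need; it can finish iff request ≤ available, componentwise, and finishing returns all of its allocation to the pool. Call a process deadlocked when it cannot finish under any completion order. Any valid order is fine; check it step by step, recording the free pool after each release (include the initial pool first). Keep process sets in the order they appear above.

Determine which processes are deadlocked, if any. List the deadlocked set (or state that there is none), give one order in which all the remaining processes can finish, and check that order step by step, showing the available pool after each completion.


Deadlocked set: P6, P8 and P3.
Key observation: P5, P9, P1 can finish, but then (5, 8, 7) is all there is, and the blocked group's type-B units demands exceed it.
A valid finishing order for the others: P5, P9, P1. Walking it through:
  pool = (1, 3, 2)
  run P5 (needs (1, 1, 2), free (1, 3, 2)); after release of (0, 3, 2) the pool is (1, 6, 4)
  run P9 (needs (0, 3, 0), free (1, 6, 4)); after release of (2, 1, 0) the pool is (3, 7, 4)
  run P1 (needs (3, 4, 2), free (3, 7, 4)); after release of (2, 1, 3) the pool is (5, 8, 7)
None of the blocked processes ever fits:
  blocked: P6 wants (7, 7, 6), pool (5, 8, 7) — not enough type-B units
  blocked: P8 wants (7, 0, 7), pool (5, 8, 7) — not enough type-B units
  blocked: P3 wants (6, 3, 4), pool (5, 8, 7) — not enough type-B units


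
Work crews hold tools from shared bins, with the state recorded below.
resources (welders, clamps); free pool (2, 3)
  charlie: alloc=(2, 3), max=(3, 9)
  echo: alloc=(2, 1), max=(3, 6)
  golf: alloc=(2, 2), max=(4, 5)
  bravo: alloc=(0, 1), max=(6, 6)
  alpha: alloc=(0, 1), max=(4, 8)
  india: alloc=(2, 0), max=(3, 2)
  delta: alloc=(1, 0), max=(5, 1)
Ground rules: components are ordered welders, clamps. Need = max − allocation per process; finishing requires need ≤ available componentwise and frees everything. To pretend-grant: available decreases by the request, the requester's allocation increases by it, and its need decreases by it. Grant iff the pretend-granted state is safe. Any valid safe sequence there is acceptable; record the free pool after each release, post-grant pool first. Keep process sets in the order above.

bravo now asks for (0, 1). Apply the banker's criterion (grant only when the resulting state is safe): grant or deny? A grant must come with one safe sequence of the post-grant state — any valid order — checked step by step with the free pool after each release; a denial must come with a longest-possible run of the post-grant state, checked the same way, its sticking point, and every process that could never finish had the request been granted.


DENY: after the grant no complete ordering would exist.
Key observation: once india, delta finish, the pool peaks at (5, 2) — and every remaining process still needs more clamps than that.
After a pretend grant, a maximal execution: india, delta — then nothing else fits. Walking it through:
  pool = (2, 2)
  run india (needs (1, 2), free (2, 2)); after release of (2, 0) the pool is (4, 2)
  run delta (needs (4, 1), free (4, 2)); after release of (1, 0) the pool is (5, 2)
  charlie still needs (1, 6) but only (5, 2) is free — short on clamps
  echo still needs (1, 5) but only (5, 2) is free — short on clamps
  golf still needs (2, 3) but only (5, 2) is free — short on clamps
  bravo still needs (6, 4) but only (5, 2) is free — short on welders and clamps
  alpha still needs (4, 7) but only (5, 2) is free — short on clamps
Processes that could never finish after the grant: charlie, echo, golf, bravo and alpha.


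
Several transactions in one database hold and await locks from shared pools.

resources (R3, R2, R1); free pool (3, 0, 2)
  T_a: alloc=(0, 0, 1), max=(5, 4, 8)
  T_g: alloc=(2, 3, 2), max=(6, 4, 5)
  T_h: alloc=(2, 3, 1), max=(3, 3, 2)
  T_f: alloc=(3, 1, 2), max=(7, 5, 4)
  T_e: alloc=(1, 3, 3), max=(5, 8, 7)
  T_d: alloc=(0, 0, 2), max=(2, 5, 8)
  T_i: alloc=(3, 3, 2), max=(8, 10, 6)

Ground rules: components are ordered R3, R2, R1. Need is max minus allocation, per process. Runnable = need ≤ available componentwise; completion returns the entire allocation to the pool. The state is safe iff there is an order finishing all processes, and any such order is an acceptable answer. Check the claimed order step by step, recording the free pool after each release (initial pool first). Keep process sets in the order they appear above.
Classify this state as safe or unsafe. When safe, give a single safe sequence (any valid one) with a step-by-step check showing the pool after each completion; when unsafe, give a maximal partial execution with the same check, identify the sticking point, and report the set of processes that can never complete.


The state is SAFE; one workable sequence: T_h, T_g, T_f, T_d, T_e, T_i, T_a.
Key observation: at T_g the run first touches a limit — (4, 1, 3) against (5, 3, 3), exact on a resource it actually requests.
Verifying each step:
  pool = (3, 0, 2)
  run T_h (needs (1, 0, 1), free (3, 0, 2)); after release of (2, 3, 1) the pool is (5, 3, 3)
  run T_g (needs (4, 1, 3), free (5, 3, 3)); after release of (2, 3, 2) the pool is (7, 6, 5)
  run T_f (needs (4, 4, 2), free (7, 6, 5)); after release of (3, 1, 2) the pool is (10, 7, 7)
  run T_d (needs (2, 5, 6), free (10, 7, 7)); after release of (0, 0, 2) the pool is (10, 7, 9)
  run T_e (needs (4, 5, 4), free (10, 7, 9)); after release of (1, 3, 3) the pool is (11, 10, 12)
  run T_i (needs (5, 7, 4), free (11, 10, 12)); after release of (3, 3, 2) the pool is (14, 13, 14)
  run T_a (needs (5, 4, 7), free (14, 13, 14)); after release of (0, 0, 1) the pool is (14, 13, 15)


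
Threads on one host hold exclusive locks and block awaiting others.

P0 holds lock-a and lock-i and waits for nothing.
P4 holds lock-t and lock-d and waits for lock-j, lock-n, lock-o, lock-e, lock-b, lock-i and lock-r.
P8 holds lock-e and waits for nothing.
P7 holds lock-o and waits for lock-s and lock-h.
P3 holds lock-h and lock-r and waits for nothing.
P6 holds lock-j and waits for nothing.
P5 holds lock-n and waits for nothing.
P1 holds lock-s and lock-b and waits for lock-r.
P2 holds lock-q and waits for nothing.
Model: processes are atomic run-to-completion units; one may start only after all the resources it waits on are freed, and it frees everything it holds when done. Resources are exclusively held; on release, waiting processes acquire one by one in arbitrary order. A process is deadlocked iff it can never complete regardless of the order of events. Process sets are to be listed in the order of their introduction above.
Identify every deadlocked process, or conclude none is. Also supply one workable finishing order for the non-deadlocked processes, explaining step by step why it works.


The deadlocked set is empty.
Key observation: the wait relation is loop-free; peeling off processes with no waits unwinds the whole state.
A valid finishing order for the others: P0, P8, P3, P5, P6, P2, P1, P7, P4.
Check, step by step:
  P0: no waits; runs immediately, freeing lock-a and lock-i
  P8: no waits; runs immediately, freeing lock-e
  P3: no waits; runs immediately, freeing lock-h and lock-r
  P5: no waits; runs immediately, freeing lock-n
  P6: no waits; runs immediately, freeing lock-j
  P2: no waits; runs immediately, freeing lock-q
  run P1 (all its waits — lock-r — are resolved); releases lock-s and lock-b
  run P7 (all its waits — lock-s and lock-h — are resolved); releases lock-o
  run P4 (all its waits — lock-j, lock-n, lock-o, lock-e, lock-b, lock-i and lock-r — are resolved); releases lock-t and lock-d


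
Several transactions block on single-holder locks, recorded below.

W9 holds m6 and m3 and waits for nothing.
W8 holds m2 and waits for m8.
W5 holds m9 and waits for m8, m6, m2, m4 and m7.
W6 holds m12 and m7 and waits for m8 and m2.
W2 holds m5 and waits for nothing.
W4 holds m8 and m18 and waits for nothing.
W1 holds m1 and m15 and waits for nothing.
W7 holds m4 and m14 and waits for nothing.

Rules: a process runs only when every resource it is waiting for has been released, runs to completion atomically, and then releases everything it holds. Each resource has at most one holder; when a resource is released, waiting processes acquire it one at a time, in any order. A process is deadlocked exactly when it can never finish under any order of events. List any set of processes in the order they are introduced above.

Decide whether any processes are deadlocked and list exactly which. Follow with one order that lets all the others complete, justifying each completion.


Nothing here is deadlocked.
Key observation: the wait graph is acyclic; completion cascades from the unblocked processes through everyone else.
One completion order for the rest: W4, W2, W1, W8, W9, W7, W6, W5.
Step-by-step check:
  W4 waits on nothing -> runs at once and releases m8 and m18
  W2 waits on nothing -> runs at once and releases m5
  W1 waits on nothing -> runs at once and releases m1 and m15
  W8 waits on m8 — all released -> runs and releases m2
  W9 waits on nothing -> runs at once and releases m6 and m3
  W7 waits on nothing -> runs at once and releases m4 and m14
  W6 waits on m8 and m2 — all released -> runs and releases m12 and m7
  W5 waits on m8, m6, m2, m4 and m7 — all released -> runs and releases m9


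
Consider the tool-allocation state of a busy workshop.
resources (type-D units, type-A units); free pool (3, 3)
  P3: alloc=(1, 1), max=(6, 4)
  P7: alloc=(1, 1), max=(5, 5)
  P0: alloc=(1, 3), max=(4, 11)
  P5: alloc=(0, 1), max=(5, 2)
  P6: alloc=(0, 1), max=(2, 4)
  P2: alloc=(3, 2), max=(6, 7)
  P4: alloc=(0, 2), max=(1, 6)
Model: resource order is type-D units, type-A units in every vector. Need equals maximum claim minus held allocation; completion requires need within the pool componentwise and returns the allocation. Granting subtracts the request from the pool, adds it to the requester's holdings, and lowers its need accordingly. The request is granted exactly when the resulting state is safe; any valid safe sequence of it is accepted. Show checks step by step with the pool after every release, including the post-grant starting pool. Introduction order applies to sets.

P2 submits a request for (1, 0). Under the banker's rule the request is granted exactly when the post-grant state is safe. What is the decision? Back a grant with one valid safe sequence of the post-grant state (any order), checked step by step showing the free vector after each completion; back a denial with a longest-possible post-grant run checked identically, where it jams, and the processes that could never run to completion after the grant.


GRANT — the state after the grant stays safe, e.g. via P6, P4, P2, P5, P0, P3, P7.
Key observation: (2, 3) free after granting still covers P6 first, and each release covers the next.
Check on the post-grant state, step by step:
  pool = (2, 3)
  P6: need (2, 3) fits (2, 3); releases (0, 1), pool now (2, 4)
  P4: need (1, 4) fits (2, 4); releases (0, 2), pool now (2, 6)
  P2: need (2, 5) fits (2, 6); releases (4, 2), pool now (6, 8)
  P5: need (5, 1) fits (6, 8); releases (0, 1), pool now (6, 9)
  P0: need (3, 8) fits (6, 9); releases (1, 3), pool now (7, 12)
  P3: need (5, 3) fits (7, 12); releases (1, 1), pool now (8, 13)
  P7: need (4, 4) fits (8, 13); releases (1, 1), pool now (9, 14)


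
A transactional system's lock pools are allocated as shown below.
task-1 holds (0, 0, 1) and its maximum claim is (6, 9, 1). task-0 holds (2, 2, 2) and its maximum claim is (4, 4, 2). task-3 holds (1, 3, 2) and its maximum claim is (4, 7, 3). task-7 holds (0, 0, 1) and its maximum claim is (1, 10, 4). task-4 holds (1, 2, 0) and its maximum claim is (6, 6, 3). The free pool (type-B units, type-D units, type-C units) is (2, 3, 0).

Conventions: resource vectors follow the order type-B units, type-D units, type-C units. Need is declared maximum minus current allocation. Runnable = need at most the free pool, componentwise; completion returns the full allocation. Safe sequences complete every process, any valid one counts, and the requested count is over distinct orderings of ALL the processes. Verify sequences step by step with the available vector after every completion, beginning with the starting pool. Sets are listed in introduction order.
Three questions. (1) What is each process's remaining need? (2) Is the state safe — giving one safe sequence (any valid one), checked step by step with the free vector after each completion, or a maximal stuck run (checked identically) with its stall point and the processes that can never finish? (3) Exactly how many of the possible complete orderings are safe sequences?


(1) Remaining need (order type-B units, type-D units, type-C units):
  task-1: (6, 9, 0)
  task-0: (2, 2, 0)
  task-3: (3, 4, 1)
  task-7: (1, 10, 3)
  task-4: (5, 4, 3)
(2) SAFE, for example via the order task-0, task-3, task-4, task-1, task-7.
Key observation: the first exact fit in this order is task-0 — it needs (2, 2, 0) with (2, 3, 0) free, meeting a requested resource to the last unit.
Check, step by step:
  pool = (2, 3, 0)
  run task-0 (needs (2, 2, 0), free (2, 3, 0)); after release of (2, 2, 2) the pool is (4, 5, 2)
  run task-3 (needs (3, 4, 1), free (4, 5, 2)); after release of (1, 3, 2) the pool is (5, 8, 4)
  run task-4 (needs (5, 4, 3), free (5, 8, 4)); after release of (1, 2, 0) the pool is (6, 10, 4)
  run task-1 (needs (6, 9, 0), free (6, 10, 4)); after release of (0, 0, 1) the pool is (6, 10, 5)
  run task-7 (needs (1, 10, 3), free (6, 10, 5)); after release of (0, 0, 1) the pool is (6, 10, 6)
(3) Exactly 2 of the possible complete orderings are safe sequences.


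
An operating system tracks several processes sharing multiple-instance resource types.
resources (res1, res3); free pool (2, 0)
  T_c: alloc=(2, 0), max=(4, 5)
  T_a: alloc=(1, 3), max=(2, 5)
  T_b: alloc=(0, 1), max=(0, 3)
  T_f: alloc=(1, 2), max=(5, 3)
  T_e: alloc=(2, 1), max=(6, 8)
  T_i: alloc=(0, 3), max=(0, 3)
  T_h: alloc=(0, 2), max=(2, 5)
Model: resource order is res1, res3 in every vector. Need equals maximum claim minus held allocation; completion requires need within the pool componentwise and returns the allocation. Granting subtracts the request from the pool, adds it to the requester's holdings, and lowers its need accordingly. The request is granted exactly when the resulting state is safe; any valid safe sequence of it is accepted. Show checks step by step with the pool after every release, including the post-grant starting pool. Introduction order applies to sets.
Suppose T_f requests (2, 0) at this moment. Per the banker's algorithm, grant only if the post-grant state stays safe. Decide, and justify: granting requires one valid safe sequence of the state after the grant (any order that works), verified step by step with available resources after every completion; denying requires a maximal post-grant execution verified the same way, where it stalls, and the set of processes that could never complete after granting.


DENY: after the grant no complete ordering would exist.
Key observation: T_i, T_b can finish, but then (0, 4) is all there is, and the blocked group's res1 demands exceed it.
Pretend the grant happened; the run T_i, T_b goes as far as possible. Verifying each step:
  pool = (0, 0)
  run T_i (needs (0, 0), free (0, 0)); after release of (0, 3) the pool is (0, 3)
  run T_b (needs (0, 2), free (0, 3)); after release of (0, 1) the pool is (0, 4)
  T_c still needs (2, 5) but only (0, 4) is free — short on res1 and res3
  T_a still needs (1, 2) but only (0, 4) is free — short on res1
  T_f still needs (2, 1) but only (0, 4) is free — short on res1
  T_e still needs (4, 7) but only (0, 4) is free — short on res1 and res3
  T_h still needs (2, 3) but only (0, 4) is free — short on res1
Processes that could never finish after the grant: T_c, T_a, T_f, T_e and T_h.


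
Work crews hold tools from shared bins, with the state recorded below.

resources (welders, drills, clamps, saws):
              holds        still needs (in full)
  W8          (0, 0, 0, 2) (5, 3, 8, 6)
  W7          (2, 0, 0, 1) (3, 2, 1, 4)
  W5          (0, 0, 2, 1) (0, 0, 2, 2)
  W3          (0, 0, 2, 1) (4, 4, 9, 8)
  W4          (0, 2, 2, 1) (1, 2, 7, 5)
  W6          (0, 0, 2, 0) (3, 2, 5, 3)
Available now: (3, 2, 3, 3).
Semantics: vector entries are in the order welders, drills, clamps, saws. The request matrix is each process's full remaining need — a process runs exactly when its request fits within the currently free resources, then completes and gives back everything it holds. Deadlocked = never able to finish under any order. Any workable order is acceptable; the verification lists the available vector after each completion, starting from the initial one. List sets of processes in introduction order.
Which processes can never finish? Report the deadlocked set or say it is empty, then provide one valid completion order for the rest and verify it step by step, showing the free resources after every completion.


Nothing here is deadlocked.
Key observation: W5 can run right away; the returned allocation unlocks the remaining processes in turn.
A valid finishing order for the others: W5, W6, W7, W4, W8, W3. Verifying each step:
  pool = (3, 2, 3, 3)
  run W5 (needs (0, 0, 2, 2), free (3, 2, 3, 3)); after release of (0, 0, 2, 1) the pool is (3, 2, 5, 4)
  run W6 (needs (3, 2, 5, 3), free (3, 2, 5, 4)); after release of (0, 0, 2, 0) the pool is (3, 2, 7, 4)
  run W7 (needs (3, 2, 1, 4), free (3, 2, 7, 4)); after release of (2, 0, 0, 1) the pool is (5, 2, 7, 5)
  run W4 (needs (1, 2, 7, 5), free (5, 2, 7, 5)); after release of (0, 2, 2, 1) the pool is (5, 4, 9, 6)
  run W8 (needs (5, 3, 8, 6), free (5, 4, 9, 6)); after release of (0, 0, 0, 2) the pool is (5, 4, 9, 8)
  run W3 (needs (4, 4, 9, 8), free (5, 4, 9, 8)); after release of (0, 0, 2, 1) the pool is (5, 4, 11, 9)


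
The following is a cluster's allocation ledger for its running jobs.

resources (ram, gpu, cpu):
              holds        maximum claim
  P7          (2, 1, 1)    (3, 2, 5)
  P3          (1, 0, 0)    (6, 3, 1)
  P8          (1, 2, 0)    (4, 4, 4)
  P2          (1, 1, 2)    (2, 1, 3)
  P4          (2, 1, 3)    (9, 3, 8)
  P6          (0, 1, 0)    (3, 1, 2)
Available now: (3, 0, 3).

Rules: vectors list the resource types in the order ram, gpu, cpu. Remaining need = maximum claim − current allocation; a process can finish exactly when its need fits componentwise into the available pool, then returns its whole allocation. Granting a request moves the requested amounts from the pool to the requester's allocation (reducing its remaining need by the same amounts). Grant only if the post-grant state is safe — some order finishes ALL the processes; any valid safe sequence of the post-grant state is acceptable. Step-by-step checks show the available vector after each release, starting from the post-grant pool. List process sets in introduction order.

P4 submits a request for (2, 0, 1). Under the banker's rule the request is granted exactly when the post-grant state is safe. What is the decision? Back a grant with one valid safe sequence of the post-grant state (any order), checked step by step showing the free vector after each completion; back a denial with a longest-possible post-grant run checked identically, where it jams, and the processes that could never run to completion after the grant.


GRANT. The post-grant state is safe; one safe sequence: P2, P7, P8, P4, P6, P3.
Key observation: with (1, 0, 2) left after the transfer, P2 can run at once — the state stays safe.
Check on the post-grant state, step by step:
  pool = (1, 0, 2)
  P2: need (1, 0, 1) fits (1, 0, 2); releases (1, 1, 2), pool now (2, 1, 4)
  P7: need (1, 1, 4) fits (2, 1, 4); releases (2, 1, 1), pool now (4, 2, 5)
  P8: need (3, 2, 4) fits (4, 2, 5); releases (1, 2, 0), pool now (5, 4, 5)
  P4: need (5, 2, 4) fits (5, 4, 5); releases (4, 1, 4), pool now (9, 5, 9)
  P6: need (3, 0, 2) fits (9, 5, 9); releases (0, 1, 0), pool now (9, 6, 9)
  P3: need (5, 3, 1) fits (9, 6, 9); releases (1, 0, 0), pool now (10, 6, 9)


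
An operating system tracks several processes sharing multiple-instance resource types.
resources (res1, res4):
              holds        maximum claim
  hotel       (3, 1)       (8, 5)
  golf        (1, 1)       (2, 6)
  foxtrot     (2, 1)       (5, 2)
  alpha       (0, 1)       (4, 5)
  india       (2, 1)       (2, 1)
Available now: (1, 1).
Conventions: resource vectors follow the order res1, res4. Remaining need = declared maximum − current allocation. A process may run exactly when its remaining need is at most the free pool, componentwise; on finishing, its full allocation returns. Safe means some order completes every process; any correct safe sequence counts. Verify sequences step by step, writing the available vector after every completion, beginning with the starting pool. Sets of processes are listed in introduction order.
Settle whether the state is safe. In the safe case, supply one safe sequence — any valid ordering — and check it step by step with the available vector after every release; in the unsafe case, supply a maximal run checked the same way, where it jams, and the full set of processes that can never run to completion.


The state is UNSAFE.
Key observation: the wall is res4: completing india, foxtrot brings the pool only to (5, 3), and all the rest need more.
Going as far as possible: india, foxtrot; after that, nothing fits. Verifying each step:
  pool = (1, 1)
  india needs (0, 0) <= (1, 1) -> finishes; pool += (2, 1) = (3, 2)
  foxtrot needs (3, 1) <= (3, 2) -> finishes; pool += (2, 1) = (5, 3)
  blocked: hotel wants (5, 4), pool (5, 3) — not enough res4
  blocked: golf wants (1, 5), pool (5, 3) — not enough res4
  blocked: alpha wants (4, 4), pool (5, 3) — not enough res4
Never able to finish: hotel, golf and alpha.


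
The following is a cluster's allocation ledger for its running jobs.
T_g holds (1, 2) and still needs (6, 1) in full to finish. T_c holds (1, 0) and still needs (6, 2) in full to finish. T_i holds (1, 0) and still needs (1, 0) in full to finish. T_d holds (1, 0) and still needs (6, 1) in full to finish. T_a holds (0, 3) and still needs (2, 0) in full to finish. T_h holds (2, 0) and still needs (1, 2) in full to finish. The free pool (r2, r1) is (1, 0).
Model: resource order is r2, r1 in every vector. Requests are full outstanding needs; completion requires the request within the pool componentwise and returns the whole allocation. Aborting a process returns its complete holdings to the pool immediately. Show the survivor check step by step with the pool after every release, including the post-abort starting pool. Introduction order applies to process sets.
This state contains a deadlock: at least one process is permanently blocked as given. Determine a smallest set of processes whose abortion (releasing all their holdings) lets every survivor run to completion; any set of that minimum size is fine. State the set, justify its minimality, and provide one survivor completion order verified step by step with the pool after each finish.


The answer: abort T_g and T_c.
Key observation: the returned (2, 2) from T_g and T_c is what brings T_d — unrunnable before, under any order — into play at step 4.
No one abort is enough; case by case: T_g alone leaves T_c blocked (short on r2); T_c alone leaves T_g blocked (short on r2); T_i alone leaves T_g blocked (short on r2); T_d alone leaves T_g blocked (short on r2); T_a alone leaves T_g blocked (short on r2); T_h alone leaves T_g blocked (short on r2).
Survivors finish in the order: T_a, T_i, T_h, T_d. Walking it through (pool after the aborts first):
  pool = (3, 2)
  T_a: need (2, 0) fits (3, 2); releases (0, 3), pool now (3, 5)
  T_i: need (1, 0) fits (3, 5); releases (1, 0), pool now (4, 5)
  T_h: need (1, 2) fits (4, 5); releases (2, 0), pool now (6, 5)
  T_d: need (6, 1) fits (6, 5); releases (1, 0), pool now (7, 5)


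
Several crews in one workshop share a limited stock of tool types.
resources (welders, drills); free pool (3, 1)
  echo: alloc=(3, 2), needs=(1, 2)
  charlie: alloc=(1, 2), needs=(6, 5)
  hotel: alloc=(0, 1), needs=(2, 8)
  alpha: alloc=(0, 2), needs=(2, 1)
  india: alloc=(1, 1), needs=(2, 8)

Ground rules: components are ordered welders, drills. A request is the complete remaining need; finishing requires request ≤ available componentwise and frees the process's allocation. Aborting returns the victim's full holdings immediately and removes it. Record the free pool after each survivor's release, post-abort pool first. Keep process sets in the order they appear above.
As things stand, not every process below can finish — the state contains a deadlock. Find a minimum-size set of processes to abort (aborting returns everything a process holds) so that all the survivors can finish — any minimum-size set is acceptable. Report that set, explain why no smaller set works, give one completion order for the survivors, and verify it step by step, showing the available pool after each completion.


Abort hotel.
Key observation: aborting hotel returns (0, 1), and india — hopeless before — runs at step 4 with the returned capacity in the pool.
Minimality: the empty abort set fails — the state is deadlocked as it stands.
The survivors complete as echo, alpha, charlie, india. Walking it through (starting from the post-abort pool):
  pool = (3, 2)
  echo: need (1, 2) fits (3, 2); releases (3, 2), pool now (6, 4)
  alpha: need (2, 1) fits (6, 4); releases (0, 2), pool now (6, 6)
  charlie: need (6, 5) fits (6, 6); releases (1, 2), pool now (7, 8)
  india: need (2, 8) fits (7, 8); releases (1, 1), pool now (8, 9)


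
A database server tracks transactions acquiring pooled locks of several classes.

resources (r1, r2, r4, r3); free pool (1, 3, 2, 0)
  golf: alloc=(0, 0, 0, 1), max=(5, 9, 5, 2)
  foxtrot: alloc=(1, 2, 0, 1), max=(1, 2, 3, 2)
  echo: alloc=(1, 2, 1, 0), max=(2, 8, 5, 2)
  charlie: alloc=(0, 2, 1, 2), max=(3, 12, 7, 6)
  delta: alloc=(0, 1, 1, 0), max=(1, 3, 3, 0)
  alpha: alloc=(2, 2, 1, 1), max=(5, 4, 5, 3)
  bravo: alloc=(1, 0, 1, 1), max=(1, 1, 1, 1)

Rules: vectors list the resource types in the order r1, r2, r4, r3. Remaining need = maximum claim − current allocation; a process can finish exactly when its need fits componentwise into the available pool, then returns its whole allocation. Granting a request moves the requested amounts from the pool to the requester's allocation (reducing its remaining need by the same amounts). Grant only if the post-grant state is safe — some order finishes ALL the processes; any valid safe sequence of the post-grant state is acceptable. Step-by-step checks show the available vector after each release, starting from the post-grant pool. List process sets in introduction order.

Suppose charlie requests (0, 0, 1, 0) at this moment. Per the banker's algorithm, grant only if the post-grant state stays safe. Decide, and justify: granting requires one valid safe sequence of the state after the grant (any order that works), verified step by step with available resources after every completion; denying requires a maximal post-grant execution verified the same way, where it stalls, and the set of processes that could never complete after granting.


DENY. Granting would leave the state unsafe.
Key observation: no order helps: past bravo, delta, foxtrot, the free pool tops out at (3, 6, 3, 2), below what each blocked process needs in r4.
On the post-grant state, bravo, delta, foxtrot is a maximal run — nothing extends it. Walking it through:
  pool = (1, 3, 1, 0)
  run bravo (needs (0, 1, 0, 0), free (1, 3, 1, 0)); after release of (1, 0, 1, 1) the pool is (2, 3, 2, 1)
  run delta (needs (1, 2, 2, 0), free (2, 3, 2, 1)); after release of (0, 1, 1, 0) the pool is (2, 4, 3, 1)
  run foxtrot (needs (0, 0, 3, 1), free (2, 4, 3, 1)); after release of (1, 2, 0, 1) the pool is (3, 6, 3, 2)
  blocked: golf wants (5, 9, 5, 1), pool (3, 6, 3, 2) — not enough r1, r2 and r4
  blocked: echo wants (1, 6, 4, 2), pool (3, 6, 3, 2) — not enough r4
  blocked: charlie wants (3, 10, 5, 4), pool (3, 6, 3, 2) — not enough r2, r4 and r3
  blocked: alpha wants (3, 2, 4, 2), pool (3, 6, 3, 2) — not enough r4
Post-grant, the permanently blocked set is golf, echo, charlie and alpha.
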